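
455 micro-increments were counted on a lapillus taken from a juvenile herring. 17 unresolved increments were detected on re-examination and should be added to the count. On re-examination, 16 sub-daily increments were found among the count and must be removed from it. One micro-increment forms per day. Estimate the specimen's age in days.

456 d

Correcting the raw count gives 455 − 16 + 17 = 456 true micro-increments.
At one micro-increment per day, that is 456 days.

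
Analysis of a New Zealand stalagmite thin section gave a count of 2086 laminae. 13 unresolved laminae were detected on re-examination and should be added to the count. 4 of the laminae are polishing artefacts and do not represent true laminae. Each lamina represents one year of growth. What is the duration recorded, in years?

2095 years

Correcting the raw count gives 2086 − 4 + 13 = 2095 true laminae.
One lamina per year makes the duration 2095 years.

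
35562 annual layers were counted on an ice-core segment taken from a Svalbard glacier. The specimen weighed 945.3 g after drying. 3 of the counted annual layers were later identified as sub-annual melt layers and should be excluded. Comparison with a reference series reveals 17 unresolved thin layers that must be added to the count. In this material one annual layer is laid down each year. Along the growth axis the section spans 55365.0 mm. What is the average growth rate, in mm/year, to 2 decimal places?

1.56 mm/year

After corrections the count is 35562 − 3 + 17 = 35576 annual layers.
55365.0 mm over 35576 years gives 55365.0 / 35576 ≈ 1.56 mm/year.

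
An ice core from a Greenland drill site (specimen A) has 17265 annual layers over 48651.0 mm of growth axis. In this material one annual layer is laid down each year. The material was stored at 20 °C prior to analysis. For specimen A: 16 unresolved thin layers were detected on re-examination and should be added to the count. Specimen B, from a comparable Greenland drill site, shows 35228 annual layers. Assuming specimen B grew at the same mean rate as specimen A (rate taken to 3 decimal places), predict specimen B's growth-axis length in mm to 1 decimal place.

99166.8 mm

Specimen A: true annual layer count = 17265 + 16 = 17281.
A: Extension rate ≈ 48651.0 / 17281 = 2.815 mm/year.
Length of B = 2.815 × 35228 = 99166.8 mm.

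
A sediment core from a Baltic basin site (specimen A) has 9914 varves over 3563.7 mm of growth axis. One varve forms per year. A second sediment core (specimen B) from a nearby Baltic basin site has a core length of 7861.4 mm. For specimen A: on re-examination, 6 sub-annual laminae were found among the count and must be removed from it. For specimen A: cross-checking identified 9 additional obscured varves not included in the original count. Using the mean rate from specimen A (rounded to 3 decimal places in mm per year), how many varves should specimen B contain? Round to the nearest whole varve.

21898 varves

Specimen A: adjusted count: 9914 − 6 + 9 = 9917 varves.
A: Extension rate ≈ 3563.7 / 9917 = 0.359 mm/year.
Specimen B: 7861.4 mm / 0.359 mm per year = 21898.05 years ≈ 21898 varves.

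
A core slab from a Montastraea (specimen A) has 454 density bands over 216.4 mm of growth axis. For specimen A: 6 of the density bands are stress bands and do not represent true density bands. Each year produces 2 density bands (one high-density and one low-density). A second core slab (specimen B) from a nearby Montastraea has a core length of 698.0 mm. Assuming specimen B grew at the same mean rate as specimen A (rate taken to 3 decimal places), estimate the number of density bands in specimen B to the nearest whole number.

Specimen A: correcting the raw count gives 454 − 6 = 448 true density bands.
Specimen A: with 2 density bands per year, 448 / 2 = 224 years.
A: Extension rate ≈ 216.4 / 224 = 0.966 mm per year.
For B, 698.0 / 0.966 = 722.57 years; at 2 density bands per year that is 722.57 × 2 ≈ 1445 density bands.

1445 density bands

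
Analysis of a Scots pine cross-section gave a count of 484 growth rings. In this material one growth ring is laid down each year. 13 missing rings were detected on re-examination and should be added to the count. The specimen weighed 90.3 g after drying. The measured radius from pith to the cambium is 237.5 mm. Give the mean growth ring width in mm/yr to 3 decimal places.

0.478 mm/yr

True growth ring count = 484 + 13 = 497.
Extension rate ≈ 237.5 / 497 = 0.478 mm/yr.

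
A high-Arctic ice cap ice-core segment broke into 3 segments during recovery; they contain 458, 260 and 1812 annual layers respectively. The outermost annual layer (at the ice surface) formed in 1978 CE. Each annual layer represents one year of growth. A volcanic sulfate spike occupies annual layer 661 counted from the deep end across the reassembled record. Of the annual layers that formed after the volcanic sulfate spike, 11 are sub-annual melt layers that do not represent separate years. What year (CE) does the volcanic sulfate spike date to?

120 CE

Total annual layers = 458 + 260 + 1812 = 2530.
The volcanic sulfate spike sits at annual layer 661 from the deep end, so 2530 − 661 = 1869 annual layers formed after it.
Excluding 11 false annual layers: 1869 − 11 = 1858.
The annual layer at the ice surface is 1978 CE, so the volcanic sulfate spike dates to 1978 − 1858 = 120 CE.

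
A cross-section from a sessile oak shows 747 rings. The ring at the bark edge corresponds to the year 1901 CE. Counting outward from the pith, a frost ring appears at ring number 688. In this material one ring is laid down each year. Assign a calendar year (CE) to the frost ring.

1842 CE

The frost ring sits at ring 688 from the pith, so 747 − 688 = 59 rings formed after it.
1901 − 59 = 1842 CE.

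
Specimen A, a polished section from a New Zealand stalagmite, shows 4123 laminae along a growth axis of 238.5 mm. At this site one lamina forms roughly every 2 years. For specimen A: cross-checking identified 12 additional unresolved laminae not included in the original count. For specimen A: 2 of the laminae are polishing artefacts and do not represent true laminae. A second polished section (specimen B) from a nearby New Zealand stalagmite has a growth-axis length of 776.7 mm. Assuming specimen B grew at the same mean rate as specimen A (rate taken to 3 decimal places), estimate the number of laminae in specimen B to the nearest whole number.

Specimen A: correcting the raw count gives 4123 − 2 + 12 = 4133 true laminae.
Specimen A: at 2 years per lamina, 4133 × 2 = 8266 years.
A: 238.5 mm over 8266 years gives 238.5 / 8266 ≈ 0.029 mm/year.
For B, 776.7 / 0.029 = 26782.76 years; at 2 years per lamina that is 26782.76 / 2 ≈ 13391 laminae.

13391 laminae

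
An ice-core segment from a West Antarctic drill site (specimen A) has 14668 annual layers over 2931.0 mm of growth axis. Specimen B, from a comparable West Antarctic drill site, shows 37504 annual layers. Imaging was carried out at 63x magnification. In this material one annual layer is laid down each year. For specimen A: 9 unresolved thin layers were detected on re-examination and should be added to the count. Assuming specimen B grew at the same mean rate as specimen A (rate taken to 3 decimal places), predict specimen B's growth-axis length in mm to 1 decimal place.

Specimen A: after corrections the count is 14668 + 9 = 14677 annual layers.
A: Extension rate ≈ 2931.0 / 14677 = 0.200 mm per year.
For B, 0.200 mm/year × 37504 years = 7500.8 mm.

7500.8 mm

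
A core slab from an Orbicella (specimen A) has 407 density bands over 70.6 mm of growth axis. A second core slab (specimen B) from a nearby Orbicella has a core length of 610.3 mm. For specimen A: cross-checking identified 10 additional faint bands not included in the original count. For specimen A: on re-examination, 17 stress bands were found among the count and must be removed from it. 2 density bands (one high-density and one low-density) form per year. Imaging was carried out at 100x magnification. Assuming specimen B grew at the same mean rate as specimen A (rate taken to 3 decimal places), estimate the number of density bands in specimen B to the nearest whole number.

Specimen A: true density band count = 407 − 17 + 10 = 400.
Specimen A: with 2 density bands per year, 400 / 2 = 200 years.
A: 70.6 mm over 200 years gives 70.6 / 200 ≈ 0.353 mm/year.
Specimen B: 610.3 mm / 0.353 mm per year = 1728.90 years; at 2 density bands per year that is 1728.90 × 2 ≈ 3458 density bands.

3458 density bands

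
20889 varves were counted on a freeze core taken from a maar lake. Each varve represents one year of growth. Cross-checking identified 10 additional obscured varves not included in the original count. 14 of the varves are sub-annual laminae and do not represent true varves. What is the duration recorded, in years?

20885 yr

After corrections the count is 20889 − 14 + 10 = 20885 varves.
One varve per year makes the duration 20885 years.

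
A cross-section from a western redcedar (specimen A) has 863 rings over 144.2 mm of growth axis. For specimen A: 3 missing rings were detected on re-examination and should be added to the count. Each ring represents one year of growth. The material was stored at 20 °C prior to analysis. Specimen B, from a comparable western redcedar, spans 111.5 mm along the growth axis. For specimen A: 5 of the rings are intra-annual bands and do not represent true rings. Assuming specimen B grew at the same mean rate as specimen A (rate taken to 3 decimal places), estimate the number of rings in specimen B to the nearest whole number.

668 rings

Specimen A: correcting the raw count gives 863 − 5 + 3 = 861 true rings.
A: Extension rate ≈ 144.2 / 861 = 0.167 mm/year.
For B, 111.5 / 0.167 = 667.66 years ≈ 668 rings.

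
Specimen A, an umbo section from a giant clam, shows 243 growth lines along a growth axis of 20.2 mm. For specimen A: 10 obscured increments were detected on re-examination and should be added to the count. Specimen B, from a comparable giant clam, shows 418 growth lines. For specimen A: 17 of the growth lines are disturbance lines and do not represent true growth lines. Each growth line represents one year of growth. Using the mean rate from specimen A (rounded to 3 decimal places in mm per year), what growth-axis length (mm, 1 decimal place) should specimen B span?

Specimen A: adjusted count: 243 − 17 + 10 = 236 growth lines.
A: Mean rate = 20.2 mm / 236 years ≈ 0.086 mm per year.
B's length ≈ 0.086 × 418 = 35.9 mm.

35.9 mm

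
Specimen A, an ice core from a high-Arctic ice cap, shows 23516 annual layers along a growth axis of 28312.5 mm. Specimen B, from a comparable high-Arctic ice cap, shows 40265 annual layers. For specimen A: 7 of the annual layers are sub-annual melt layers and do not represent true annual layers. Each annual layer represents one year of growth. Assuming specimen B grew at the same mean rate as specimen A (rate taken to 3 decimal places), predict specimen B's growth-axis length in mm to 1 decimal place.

48479.1 mm

Specimen A: after corrections the count is 23516 − 7 = 23509 annual layers.
A: Extension rate ≈ 28312.5 / 23509 = 1.204 mm/year.
Length of B = 1.204 × 40265 = 48479.1 mm.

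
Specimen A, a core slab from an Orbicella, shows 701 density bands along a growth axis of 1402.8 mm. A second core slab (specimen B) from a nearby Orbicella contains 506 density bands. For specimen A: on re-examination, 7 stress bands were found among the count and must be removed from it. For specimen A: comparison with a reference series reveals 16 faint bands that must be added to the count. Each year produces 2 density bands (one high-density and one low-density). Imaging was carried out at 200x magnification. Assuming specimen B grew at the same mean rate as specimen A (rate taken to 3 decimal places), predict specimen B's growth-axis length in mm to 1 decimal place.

999.9 mm

Specimen A: adjusted count: 701 − 7 + 16 = 710 density bands.
Specimen A: with 2 density bands per year, 710 / 2 = 355 years.
A: Mean rate = 1402.8 mm / 355 years ≈ 3.952 mm per year.
Specimen B: dividing by 2 density bands per year: 506 / 2 = 253 years. B's length ≈ 3.952 × 253 = 999.9 mm.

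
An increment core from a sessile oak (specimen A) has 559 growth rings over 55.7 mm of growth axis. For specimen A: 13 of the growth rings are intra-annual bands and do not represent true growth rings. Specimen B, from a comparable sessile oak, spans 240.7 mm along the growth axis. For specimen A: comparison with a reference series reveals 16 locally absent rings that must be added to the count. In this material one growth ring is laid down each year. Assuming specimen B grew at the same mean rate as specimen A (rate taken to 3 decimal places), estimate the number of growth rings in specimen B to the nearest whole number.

2431 growth rings

Specimen A: correcting the raw count gives 559 − 13 + 16 = 562 true growth rings.
A: Mean rate = 55.7 mm / 562 years ≈ 0.099 mm per year.
For B, 240.7 / 0.099 = 2431.31 years ≈ 2431 growth rings.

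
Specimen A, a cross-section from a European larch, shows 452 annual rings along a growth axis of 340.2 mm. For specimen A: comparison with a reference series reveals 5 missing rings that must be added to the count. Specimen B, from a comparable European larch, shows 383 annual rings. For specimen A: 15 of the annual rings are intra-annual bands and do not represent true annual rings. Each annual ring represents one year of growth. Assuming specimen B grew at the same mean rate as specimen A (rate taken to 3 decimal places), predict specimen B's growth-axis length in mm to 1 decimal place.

Specimen A: correcting the raw count gives 452 − 15 + 5 = 442 true annual rings.
A: Mean rate = 340.2 mm / 442 years ≈ 0.770 mm per year.
For B, 0.770 mm/year × 383 years = 294.9 mm.

294.9 mm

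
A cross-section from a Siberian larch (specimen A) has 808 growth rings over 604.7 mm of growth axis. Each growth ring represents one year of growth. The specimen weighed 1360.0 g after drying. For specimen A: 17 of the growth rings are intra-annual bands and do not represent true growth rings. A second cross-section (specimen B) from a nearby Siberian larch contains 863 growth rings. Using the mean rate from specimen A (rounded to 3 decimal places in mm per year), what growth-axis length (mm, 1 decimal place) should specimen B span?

659.3 mm

Specimen A: adjusted count: 808 − 17 = 791 growth rings.
A: Mean rate = 604.7 mm / 791 years ≈ 0.764 mm/yr.
B's length ≈ 0.764 × 863 = 659.3 mm.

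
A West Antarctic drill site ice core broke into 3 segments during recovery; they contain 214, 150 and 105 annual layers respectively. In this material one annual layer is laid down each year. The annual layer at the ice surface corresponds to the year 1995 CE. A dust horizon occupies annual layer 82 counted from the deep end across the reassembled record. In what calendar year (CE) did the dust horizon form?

1608 CE

Total annual layers = 214 + 150 + 105 = 469.
Between annual layer 82 and the ice surface there are 469 − 82 = 387 annual layers.
The annual layer at the ice surface is 1995 CE, so the dust horizon dates to 1995 − 387 = 1608 CE.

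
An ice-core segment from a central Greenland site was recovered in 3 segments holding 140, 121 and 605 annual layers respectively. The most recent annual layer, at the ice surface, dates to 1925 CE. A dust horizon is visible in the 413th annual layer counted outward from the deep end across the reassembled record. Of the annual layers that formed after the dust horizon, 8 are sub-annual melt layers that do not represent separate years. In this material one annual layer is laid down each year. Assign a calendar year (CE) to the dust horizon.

1480 CE

Total annual layers = 140 + 121 + 605 = 866.
866 − 413 = 453 annual layers lie beyond the dust horizon toward the ice surface.
Excluding 8 false annual layers: 453 − 8 = 445.
The annual layer at the ice surface is 1925 CE, so the dust horizon dates to 1925 − 445 = 1480 CE.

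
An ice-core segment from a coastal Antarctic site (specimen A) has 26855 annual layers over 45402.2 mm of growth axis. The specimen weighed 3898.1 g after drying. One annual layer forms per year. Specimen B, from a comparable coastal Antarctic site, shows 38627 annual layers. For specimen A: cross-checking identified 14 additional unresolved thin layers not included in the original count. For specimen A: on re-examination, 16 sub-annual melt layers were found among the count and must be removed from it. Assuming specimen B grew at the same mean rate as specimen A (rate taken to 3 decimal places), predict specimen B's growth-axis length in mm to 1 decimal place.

Specimen A: correcting the raw count gives 26855 − 16 + 14 = 26853 true annual layers.
A: 45402.2 mm over 26853 years gives 45402.2 / 26853 ≈ 1.691 mm per year.
B's length ≈ 1.691 × 38627 = 65318.3 mm.

65318.3 mm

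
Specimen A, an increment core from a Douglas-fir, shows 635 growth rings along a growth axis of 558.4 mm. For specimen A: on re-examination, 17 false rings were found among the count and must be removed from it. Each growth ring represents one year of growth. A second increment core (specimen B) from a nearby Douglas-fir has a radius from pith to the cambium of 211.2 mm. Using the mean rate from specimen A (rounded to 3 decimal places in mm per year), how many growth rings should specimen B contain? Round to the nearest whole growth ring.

Specimen A: correcting the raw count gives 635 − 17 = 618 true growth rings.
A: Extension rate ≈ 558.4 / 618 = 0.904 mm/yr.
For B, 211.2 / 0.904 = 233.63 years ≈ 234 growth rings.

234 growth rings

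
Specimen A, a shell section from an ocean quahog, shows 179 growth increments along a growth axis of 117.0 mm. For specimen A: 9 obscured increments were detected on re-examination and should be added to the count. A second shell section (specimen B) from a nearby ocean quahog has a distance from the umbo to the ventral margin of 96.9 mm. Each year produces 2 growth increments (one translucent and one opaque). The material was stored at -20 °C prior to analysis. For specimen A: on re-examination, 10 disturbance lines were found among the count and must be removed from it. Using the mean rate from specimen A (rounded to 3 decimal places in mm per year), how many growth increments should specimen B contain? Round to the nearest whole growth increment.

Specimen A: true growth increment count = 179 − 10 + 9 = 178.
Specimen A: dividing by 2 growth increments per year: 178 / 2 = 89 years.
A: Mean rate = 117.0 mm / 89 years ≈ 1.315 mm/year.
Specimen B: 96.9 mm / 1.315 mm per year = 73.69 years; at 2 growth increments per year that is 73.69 × 2 ≈ 147 growth increments.

147 growth increments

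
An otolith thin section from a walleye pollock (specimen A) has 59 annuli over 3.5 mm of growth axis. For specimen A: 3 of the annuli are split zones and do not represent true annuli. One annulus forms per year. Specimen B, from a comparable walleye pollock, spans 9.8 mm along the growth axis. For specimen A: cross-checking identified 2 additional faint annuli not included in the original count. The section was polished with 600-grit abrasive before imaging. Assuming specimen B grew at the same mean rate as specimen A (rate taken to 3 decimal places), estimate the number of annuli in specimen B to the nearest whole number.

163 annuli

Specimen A: after corrections the count is 59 − 3 + 2 = 58 annuli.
A: Extension rate ≈ 3.5 / 58 = 0.060 mm/yr.
B spans 9.8 / 0.060 = 163.33 years ≈ 163 annuli.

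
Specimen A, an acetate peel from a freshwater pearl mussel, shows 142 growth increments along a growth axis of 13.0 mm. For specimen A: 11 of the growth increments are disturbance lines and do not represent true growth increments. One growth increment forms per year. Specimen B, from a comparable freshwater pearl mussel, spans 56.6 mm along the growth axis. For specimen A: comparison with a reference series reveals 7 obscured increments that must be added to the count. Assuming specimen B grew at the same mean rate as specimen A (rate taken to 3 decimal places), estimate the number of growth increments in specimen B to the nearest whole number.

Specimen A: true growth increment count = 142 − 11 + 7 = 138.
A: Extension rate ≈ 13.0 / 138 = 0.094 mm per year.
Specimen B: 56.6 mm / 0.094 mm per year = 602.13 years ≈ 602 growth increments.

602 growth increments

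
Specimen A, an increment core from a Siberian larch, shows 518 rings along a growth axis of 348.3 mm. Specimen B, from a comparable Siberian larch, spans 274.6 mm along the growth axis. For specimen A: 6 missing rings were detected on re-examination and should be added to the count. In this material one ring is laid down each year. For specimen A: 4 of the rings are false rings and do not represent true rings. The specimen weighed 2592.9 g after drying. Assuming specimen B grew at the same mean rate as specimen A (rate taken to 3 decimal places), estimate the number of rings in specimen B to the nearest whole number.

Specimen A: adjusted count: 518 − 4 + 6 = 520 rings.
A: Mean rate = 348.3 mm / 520 years ≈ 0.670 mm per year.
B spans 274.6 / 0.670 = 409.85 years ≈ 410 rings.

410 rings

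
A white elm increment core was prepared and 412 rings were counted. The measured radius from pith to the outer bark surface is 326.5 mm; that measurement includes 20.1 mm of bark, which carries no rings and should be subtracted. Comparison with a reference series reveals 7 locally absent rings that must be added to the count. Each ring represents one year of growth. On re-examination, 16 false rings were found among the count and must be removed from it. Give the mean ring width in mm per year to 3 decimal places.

0.760 mm per year

True ring count = 412 − 16 + 7 = 403.
Removing the 20.1 mm offcut leaves 326.5 − 20.1 = 306.4 mm.
Extension rate ≈ 306.4 / 403 = 0.760 mm per year.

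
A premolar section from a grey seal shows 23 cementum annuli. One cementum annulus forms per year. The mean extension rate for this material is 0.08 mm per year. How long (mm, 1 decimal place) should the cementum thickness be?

The record spans 23 years at 0.08 mm per year.
Length ≈ 0.08 × 23 = 1.8 mm.

1.8 mm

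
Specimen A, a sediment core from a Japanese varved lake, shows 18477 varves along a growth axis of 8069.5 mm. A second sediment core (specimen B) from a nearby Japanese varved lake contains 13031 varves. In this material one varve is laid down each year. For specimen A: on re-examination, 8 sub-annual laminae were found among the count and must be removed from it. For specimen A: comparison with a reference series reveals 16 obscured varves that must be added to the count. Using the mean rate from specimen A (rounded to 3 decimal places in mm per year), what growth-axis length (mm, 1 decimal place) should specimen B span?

Specimen A: after corrections the count is 18477 − 8 + 16 = 18485 varves.
A: 8069.5 mm over 18485 years gives 8069.5 / 18485 ≈ 0.437 mm/yr.
Length of B = 0.437 × 13031 = 5694.5 mm.

5694.5 mm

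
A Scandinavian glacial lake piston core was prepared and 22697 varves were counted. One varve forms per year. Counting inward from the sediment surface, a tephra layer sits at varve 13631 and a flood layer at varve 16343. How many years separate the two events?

2712 yr

Separation: 16343 − 13631 = 2712 varves.
One varve per year makes the interval 2712 years.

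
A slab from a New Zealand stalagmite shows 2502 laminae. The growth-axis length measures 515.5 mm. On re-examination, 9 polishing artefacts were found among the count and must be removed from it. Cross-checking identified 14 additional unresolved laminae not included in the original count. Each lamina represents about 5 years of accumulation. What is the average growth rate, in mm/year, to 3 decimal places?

Correcting the raw count gives 2502 − 9 + 14 = 2507 true laminae.
2507 laminae at 5 years each span 2507 × 5 = 12535 years.
Mean rate = 515.5 mm / 12535 years ≈ 0.041 mm/year.

0.041 mm/year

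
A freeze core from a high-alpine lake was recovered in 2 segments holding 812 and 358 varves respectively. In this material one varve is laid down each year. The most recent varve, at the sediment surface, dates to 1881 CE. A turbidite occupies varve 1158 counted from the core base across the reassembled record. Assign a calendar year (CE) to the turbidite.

Total varves = 812 + 358 = 1170.
Between varve 1158 and the sediment surface there are 1170 − 1158 = 12 varves.
1881 − 12 = 1869 CE.

1869 CE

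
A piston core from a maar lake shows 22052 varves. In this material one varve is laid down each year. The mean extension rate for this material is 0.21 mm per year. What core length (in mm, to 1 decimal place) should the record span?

4630.9 mm

The record spans 22052 years at 0.21 mm per year.
Length ≈ 0.21 × 22052 = 4630.9 mm.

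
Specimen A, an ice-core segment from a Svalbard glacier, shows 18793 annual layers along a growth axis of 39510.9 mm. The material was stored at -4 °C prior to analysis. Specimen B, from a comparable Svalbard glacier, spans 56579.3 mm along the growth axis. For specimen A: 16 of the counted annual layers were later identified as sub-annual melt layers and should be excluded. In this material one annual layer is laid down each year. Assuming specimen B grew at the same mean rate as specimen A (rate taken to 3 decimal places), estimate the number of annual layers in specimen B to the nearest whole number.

26891 annual layers

Specimen A: adjusted count: 18793 − 16 = 18777 annual layers.
A: 39510.9 mm over 18777 years gives 39510.9 / 18777 ≈ 2.104 mm per year.
B spans 56579.3 / 2.104 = 26891.30 years ≈ 26891 annual layers.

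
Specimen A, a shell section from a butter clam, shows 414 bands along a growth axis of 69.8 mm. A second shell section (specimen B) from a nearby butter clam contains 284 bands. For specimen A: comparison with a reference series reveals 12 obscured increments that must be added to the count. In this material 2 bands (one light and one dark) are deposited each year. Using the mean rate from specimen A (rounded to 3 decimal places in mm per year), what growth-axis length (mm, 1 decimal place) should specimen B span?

Specimen A: after corrections the count is 414 + 12 = 426 bands.
Specimen A: dividing by 2 bands per year: 426 / 2 = 213 years.
A: Extension rate ≈ 69.8 / 213 = 0.328 mm per year.
Specimen B: 284 bands at 2 per year is 284 / 2 = 142 years. For B, 0.328 mm/year × 142 years = 46.6 mm.

46.6 mm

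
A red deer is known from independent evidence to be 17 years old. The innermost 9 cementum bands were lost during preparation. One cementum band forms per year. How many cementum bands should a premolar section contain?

8 cementum bands

At one cementum band per year, 17 years correspond to 17 cementum bands.
Less the 9 uncaptured cementum bands: 17 − 9 = 8.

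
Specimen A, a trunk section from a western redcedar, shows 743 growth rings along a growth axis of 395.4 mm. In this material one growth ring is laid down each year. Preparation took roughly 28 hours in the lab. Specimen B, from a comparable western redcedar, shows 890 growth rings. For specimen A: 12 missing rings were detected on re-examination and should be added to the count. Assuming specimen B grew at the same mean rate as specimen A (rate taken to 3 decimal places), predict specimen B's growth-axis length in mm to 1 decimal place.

Specimen A: correcting the raw count gives 743 + 12 = 755 true growth rings.
A: 395.4 mm over 755 years gives 395.4 / 755 ≈ 0.524 mm/year.
B's length ≈ 0.524 × 890 = 466.4 mm.

466.4 mm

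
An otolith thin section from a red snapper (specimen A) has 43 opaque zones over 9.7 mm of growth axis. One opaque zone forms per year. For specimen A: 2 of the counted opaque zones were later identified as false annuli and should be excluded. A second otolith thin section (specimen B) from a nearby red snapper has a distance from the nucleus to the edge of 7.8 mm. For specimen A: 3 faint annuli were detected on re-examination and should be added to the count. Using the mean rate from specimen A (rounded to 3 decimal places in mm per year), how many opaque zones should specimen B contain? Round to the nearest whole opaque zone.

35 opaque zones

Specimen A: after corrections the count is 43 − 2 + 3 = 44 opaque zones.
A: Mean rate = 9.7 mm / 44 years ≈ 0.220 mm/yr.
Specimen B: 7.8 mm / 0.220 mm per year = 35.45 years ≈ 35 opaque zones.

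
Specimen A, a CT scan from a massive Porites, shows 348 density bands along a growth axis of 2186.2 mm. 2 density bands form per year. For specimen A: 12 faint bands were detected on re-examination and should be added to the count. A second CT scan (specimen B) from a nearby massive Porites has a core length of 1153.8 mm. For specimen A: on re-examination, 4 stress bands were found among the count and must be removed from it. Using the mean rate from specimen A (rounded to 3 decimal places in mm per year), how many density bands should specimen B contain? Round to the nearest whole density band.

188 density bands

Specimen A: after corrections the count is 348 − 4 + 12 = 356 density bands.
Specimen A: with 2 density bands per year, 356 / 2 = 178 years.
A: Mean rate = 2186.2 mm / 178 years ≈ 12.282 mm/yr.
For B, 1153.8 / 12.282 = 93.94 years; at 2 density bands per year that is 93.94 × 2 ≈ 188 density bands.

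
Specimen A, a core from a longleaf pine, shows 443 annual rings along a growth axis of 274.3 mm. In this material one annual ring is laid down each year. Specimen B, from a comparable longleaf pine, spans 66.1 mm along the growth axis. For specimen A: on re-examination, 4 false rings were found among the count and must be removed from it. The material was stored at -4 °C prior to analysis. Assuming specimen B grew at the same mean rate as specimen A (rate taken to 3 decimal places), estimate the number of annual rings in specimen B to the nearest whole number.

106 annual rings

Specimen A: true annual ring count = 443 − 4 = 439.
A: Mean rate = 274.3 mm / 439 years ≈ 0.625 mm per year.
For B, 66.1 / 0.625 = 105.76 years ≈ 106 annual rings.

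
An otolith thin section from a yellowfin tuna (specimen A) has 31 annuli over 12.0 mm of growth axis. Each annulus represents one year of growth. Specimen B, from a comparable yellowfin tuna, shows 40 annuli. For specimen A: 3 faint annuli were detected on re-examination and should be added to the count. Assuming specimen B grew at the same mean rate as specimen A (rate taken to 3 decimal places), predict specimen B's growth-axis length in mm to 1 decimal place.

14.1 mm

Specimen A: true annulus count = 31 + 3 = 34.
A: Mean rate = 12.0 mm / 34 years ≈ 0.353 mm/year.
B's length ≈ 0.353 × 40 = 14.1 mm.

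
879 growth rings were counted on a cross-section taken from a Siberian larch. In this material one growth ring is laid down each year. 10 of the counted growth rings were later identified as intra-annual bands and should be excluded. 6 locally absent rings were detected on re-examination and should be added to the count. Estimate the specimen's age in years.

875 years

True growth ring count = 879 − 10 + 6 = 875.
One growth ring per year makes the duration 875 years.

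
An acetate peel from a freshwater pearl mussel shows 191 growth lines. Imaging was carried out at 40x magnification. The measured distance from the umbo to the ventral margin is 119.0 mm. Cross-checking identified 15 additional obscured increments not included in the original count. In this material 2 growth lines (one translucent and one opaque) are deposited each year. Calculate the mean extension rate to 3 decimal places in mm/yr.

Correcting the raw count gives 191 + 15 = 206 true growth lines.
206 growth lines at 2 per year is 206 / 2 = 103 years.
Mean rate = 119.0 mm / 103 years ≈ 1.155 mm/yr.

1.155 mm/yr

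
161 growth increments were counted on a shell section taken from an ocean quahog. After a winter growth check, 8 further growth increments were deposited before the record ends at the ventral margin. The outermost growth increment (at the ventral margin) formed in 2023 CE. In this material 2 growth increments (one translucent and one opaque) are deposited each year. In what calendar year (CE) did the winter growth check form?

There are 8 growth increments younger than the winter growth check.
With 2 growth increments per year, 8 / 2 = 4 years.
Counting back 4 years from 2023 CE places the winter growth check in 2023 − 4 = 2019 CE.

2019 CE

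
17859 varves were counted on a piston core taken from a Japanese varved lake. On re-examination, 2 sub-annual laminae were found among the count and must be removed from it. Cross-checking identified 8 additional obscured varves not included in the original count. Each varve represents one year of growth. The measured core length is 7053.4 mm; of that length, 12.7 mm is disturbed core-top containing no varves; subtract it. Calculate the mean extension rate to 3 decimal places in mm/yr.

After corrections the count is 17859 − 2 + 8 = 17865 varves.
Removing the 12.7 mm offcut leaves 7053.4 − 12.7 = 7040.7 mm.
Extension rate ≈ 7040.7 / 17865 = 0.394 mm/yr.

0.394 mm/yr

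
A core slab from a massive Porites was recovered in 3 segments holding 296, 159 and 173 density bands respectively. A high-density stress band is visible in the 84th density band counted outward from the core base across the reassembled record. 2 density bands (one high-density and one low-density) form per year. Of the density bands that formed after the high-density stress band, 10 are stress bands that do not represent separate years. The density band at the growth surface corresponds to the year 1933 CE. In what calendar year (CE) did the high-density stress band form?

Total density bands = 296 + 159 + 173 = 628.
Between density band 84 and the growth surface there are 628 − 84 = 544 density bands.
Excluding 10 false density bands: 544 − 10 = 534.
With 2 density bands per year, 534 / 2 = 267 years.
Counting back 267 years from 1933 CE places the high-density stress band in 1933 − 267 = 1666 CE.

1666 CE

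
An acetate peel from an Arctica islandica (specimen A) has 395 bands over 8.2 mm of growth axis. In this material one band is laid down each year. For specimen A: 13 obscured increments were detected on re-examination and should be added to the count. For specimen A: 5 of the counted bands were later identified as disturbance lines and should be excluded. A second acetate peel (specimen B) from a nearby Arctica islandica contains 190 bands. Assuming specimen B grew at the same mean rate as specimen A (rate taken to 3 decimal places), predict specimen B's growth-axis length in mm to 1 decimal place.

3.8 mm

Specimen A: after corrections the count is 395 − 5 + 13 = 403 bands.
A: Mean rate = 8.2 mm / 403 years ≈ 0.020 mm/yr.
For B, 0.020 mm/year × 190 years = 3.8 mm.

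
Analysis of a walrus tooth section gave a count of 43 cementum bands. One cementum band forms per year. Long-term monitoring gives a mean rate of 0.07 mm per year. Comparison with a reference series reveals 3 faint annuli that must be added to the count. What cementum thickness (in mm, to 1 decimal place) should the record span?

3.2 mm

Adjusted count: 43 + 3 = 46 cementum bands.
Predicted length = 0.07 mm/year × 46 years = 3.2 mm.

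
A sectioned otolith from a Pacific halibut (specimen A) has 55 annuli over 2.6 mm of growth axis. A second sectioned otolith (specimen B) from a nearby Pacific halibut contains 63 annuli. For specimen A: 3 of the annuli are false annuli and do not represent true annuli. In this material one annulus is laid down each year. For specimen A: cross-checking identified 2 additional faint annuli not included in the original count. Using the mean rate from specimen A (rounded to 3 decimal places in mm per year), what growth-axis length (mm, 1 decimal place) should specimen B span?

3.0 mm

Specimen A: correcting the raw count gives 55 − 3 + 2 = 54 true annuli.
A: 2.6 mm over 54 years gives 2.6 / 54 ≈ 0.048 mm per year.
For B, 0.048 mm/year × 63 years = 3.0 mm.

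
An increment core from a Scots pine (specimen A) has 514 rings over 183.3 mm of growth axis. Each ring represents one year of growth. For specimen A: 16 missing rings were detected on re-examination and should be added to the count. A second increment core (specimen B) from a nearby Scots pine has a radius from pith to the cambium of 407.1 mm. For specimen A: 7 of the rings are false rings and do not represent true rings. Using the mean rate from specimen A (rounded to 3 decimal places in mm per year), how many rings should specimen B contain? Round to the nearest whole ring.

Specimen A: true ring count = 514 − 7 + 16 = 523.
A: Mean rate = 183.3 mm / 523 years ≈ 0.350 mm/yr.
B spans 407.1 / 0.350 = 1163.14 years ≈ 1163 rings.

1163 rings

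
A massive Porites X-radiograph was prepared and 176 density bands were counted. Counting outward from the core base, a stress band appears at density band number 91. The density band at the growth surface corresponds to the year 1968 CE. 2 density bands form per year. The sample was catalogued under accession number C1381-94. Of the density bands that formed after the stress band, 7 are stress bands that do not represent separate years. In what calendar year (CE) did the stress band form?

1929 CE

The stress band sits at density band 91 from the core base, so 176 − 91 = 85 density bands formed after it.
Removing the 7 false density bands leaves 85 − 7 = 78 true density bands beyond the stress band.
With 2 density bands per year, 78 / 2 = 39 years.
1968 − 39 = 1929 CE.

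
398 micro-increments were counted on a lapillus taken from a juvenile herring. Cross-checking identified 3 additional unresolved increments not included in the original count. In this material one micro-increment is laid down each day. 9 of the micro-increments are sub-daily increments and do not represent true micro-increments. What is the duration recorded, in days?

392 days

Correcting the raw count gives 398 − 9 + 3 = 392 true micro-increments.
One micro-increment per day makes the duration 392 days.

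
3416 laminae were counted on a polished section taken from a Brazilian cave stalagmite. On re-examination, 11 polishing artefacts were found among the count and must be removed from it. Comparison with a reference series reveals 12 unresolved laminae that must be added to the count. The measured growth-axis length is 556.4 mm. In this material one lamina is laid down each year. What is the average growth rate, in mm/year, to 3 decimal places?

0.163 mm/year

After corrections the count is 3416 − 11 + 12 = 3417 laminae.
Mean rate = 556.4 mm / 3417 years ≈ 0.163 mm/year.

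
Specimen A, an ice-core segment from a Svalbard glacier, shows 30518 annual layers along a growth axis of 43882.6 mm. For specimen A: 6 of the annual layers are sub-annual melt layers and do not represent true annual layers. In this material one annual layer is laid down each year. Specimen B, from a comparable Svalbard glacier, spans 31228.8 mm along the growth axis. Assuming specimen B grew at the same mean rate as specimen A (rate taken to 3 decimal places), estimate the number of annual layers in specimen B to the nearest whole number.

21717 annual layers

Specimen A: after corrections the count is 30518 − 6 = 30512 annual layers.
A: Mean rate = 43882.6 mm / 30512 years ≈ 1.438 mm/year.
For B, 31228.8 / 1.438 = 21716.83 years ≈ 21717 annual layers.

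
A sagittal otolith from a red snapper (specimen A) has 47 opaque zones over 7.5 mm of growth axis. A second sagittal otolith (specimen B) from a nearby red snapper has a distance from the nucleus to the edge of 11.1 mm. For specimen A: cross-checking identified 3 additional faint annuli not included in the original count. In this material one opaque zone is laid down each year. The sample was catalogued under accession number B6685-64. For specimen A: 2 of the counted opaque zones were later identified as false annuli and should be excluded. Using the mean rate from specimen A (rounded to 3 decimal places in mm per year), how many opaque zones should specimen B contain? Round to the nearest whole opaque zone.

Specimen A: adjusted count: 47 − 2 + 3 = 48 opaque zones.
A: Mean rate = 7.5 mm / 48 years ≈ 0.156 mm/year.
For B, 11.1 / 0.156 = 71.15 years ≈ 71 opaque zones.

71 opaque zones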